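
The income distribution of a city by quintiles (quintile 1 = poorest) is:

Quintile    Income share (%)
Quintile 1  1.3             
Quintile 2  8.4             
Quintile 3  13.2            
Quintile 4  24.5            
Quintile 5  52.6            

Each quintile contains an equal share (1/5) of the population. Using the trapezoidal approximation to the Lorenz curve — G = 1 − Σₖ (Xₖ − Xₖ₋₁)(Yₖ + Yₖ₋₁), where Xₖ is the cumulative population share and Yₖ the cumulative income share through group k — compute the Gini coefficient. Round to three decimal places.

0.475

Cumulative income shares Yₖ: 0.0130, 0.0970, 0.2290, 0.4740, 1.0000
Σ (Xₖ−Xₖ₋₁)(Yₖ+Yₖ₋₁) = (1/5)(0.0130+0.0000) + (1/5)(0.0970+0.0130) + (1/5)(0.2290+0.0970) + (1/5)(0.4740+0.2290) + (1/5)(1.0000+0.4740)
  = 0.0026 + 0.0220 + 0.0652 + 0.1406 + 0.2948 = 0.5252
G = 1 − 0.5252 = 0.4748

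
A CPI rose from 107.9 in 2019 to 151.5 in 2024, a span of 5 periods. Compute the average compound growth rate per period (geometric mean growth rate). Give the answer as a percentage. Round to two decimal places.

Growth factor = (151.5/107.9)^(1/5) = (1.404078)^(1/5) = 1.070233
Growth rate = 1.070233 − 1 = 0.070233 = 7.0233%

7.02%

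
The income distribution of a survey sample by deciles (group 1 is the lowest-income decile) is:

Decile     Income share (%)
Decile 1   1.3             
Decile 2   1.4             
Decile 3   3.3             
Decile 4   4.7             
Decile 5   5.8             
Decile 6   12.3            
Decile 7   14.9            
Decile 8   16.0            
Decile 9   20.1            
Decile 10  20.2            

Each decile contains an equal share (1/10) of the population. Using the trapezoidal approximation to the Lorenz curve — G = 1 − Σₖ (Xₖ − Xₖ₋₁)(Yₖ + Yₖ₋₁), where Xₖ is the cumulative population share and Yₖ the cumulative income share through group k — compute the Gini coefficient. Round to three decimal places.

0.402

Cumulative income shares Yₖ: 0.0130, 0.0270, 0.0600, 0.1070, 0.1650, 0.2880, 0.4370, 0.5970, 0.7980, 1.0000
Σ (Xₖ−Xₖ₋₁)(Yₖ+Yₖ₋₁) = (1/10)(0.0130+0.0000) + (1/10)(0.0270+0.0130) + (1/10)(0.0600+0.0270) + (1/10)(0.1070+0.0600) + (1/10)(0.1650+0.1070) + (1/10)(0.2880+0.1650) + (1/10)(0.4370+0.2880) + (1/10)(0.5970+0.4370) + (1/10)(0.7980+0.5970) + (1/10)(1.0000+0.7980)
  = 0.0013 + 0.0040 + 0.0087 + 0.0167 + 0.0272 + 0.0453 + 0.0725 + 0.1034 + 0.1395 + 0.1798 = 0.5984
G = 1 − 0.5984 = 0.4016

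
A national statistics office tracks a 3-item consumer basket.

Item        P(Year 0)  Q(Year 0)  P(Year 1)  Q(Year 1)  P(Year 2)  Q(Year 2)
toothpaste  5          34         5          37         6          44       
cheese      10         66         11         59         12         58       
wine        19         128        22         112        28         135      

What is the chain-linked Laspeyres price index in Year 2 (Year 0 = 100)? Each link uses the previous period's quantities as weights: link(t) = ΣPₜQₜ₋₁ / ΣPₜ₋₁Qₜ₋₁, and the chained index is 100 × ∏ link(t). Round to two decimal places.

140.29

Link Year 0→Year 1:
ΣP(Year 1)Q(Year 0) = 5×34 + 11×66 + 22×128 = 170 + 726 + 2816 = 3712
ΣP(Year 0)Q(Year 0) = 5×34 + 10×66 + 19×128 = 170 + 660 + 2432 = 3262
link = 3712/3262 = 1.137952
Link Year 1→Year 2:
ΣP(Year 2)Q(Year 1) = 6×37 + 12×59 + 28×112 = 222 + 708 + 3136 = 4066
ΣP(Year 1)Q(Year 1) = 5×37 + 11×59 + 22×112 = 185 + 649 + 2464 = 3298
link = 4066/3298 = 1.232868
Chained index = 100 × 1.137952 × 1.232868 = 140.2945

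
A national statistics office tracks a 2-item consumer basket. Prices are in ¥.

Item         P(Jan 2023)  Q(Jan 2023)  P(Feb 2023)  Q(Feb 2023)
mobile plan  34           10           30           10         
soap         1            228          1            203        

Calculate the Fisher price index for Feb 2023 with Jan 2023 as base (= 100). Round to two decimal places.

Laspeyres component (base-period weights):
ΣP(Feb 2023)Q(Jan 2023) = 30×10 + 1×228 = 300 + 228 = 528
ΣP(Jan 2023)Q(Jan 2023) = 34×10 + 1×228 = 340 + 228 = 568
L = 528 / 568 × 100 = 92.9577
Paasche component (current-period weights):
ΣP(Feb 2023)Q(Feb 2023) = 30×10 + 1×203 = 300 + 203 = 503
ΣP(Jan 2023)Q(Feb 2023) = 34×10 + 1×203 = 340 + 203 = 543
P = 503 / 543 × 100 = 92.6335
Fisher = √(L × P) = √(92.9577 × 92.6335) = 92.7955

92.80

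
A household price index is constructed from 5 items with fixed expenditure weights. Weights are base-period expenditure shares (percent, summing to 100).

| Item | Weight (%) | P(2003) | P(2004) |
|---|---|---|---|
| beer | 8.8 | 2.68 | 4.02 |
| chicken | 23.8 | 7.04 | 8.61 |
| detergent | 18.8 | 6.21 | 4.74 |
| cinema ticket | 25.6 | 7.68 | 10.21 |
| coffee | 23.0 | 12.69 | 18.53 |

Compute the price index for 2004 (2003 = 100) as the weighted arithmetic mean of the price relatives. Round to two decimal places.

124.28

beer: 8.8 × (4.02/2.68) = 8.8 × 1.500000 = 13.2000
chicken: 23.8 × (8.61/7.04) = 23.8 × 1.223011 = 29.1077
detergent: 18.8 × (4.74/6.21) = 18.8 × 0.763285 = 14.3498
cinema ticket: 25.6 × (10.21/7.68) = 25.6 × 1.329427 = 34.0333
coffee: 23.0 × (18.53/12.69) = 23.0 × 1.460205 = 33.5847
Index = Σ wᵢ·(p₁ᵢ/p₀ᵢ) = 13.2000 + 29.1077 + 14.3498 + 34.0333 + 33.5847 = 124.2755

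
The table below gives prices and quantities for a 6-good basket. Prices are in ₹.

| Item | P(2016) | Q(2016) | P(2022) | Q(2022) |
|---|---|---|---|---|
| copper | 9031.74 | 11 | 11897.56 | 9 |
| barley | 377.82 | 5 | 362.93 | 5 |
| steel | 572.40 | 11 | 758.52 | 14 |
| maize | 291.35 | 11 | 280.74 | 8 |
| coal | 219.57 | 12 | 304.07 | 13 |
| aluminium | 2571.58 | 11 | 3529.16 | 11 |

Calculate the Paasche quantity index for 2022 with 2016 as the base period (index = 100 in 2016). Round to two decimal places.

88.18

Paasche quantity index uses current-period prices as weights.
ΣP(2022)·Q(2022) = 11897.56×9 + 362.93×5 + 758.52×14 + 280.74×8 + 304.07×13 + 3529.16×11 = 107078.04 + 1814.65 + 10619.28 + 2245.92 + 3952.91 + 38820.76 = 164531.56
ΣP(2022)·Q(2016) = 11897.56×11 + 362.93×5 + 758.52×11 + 280.74×11 + 304.07×12 + 3529.16×11 = 130873.16 + 1814.65 + 8343.72 + 3088.14 + 3648.84 + 38820.76 = 186589.27
Index = 164531.56 / 186589.27 × 100 = 88.1785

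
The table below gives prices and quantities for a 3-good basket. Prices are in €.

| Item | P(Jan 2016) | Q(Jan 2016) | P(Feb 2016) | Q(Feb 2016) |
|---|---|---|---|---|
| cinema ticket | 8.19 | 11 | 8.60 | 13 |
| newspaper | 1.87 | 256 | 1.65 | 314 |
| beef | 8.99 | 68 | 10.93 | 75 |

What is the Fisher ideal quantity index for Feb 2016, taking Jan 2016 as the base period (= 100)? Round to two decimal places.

115.47

Laspeyres component (base-period weights):
ΣP(Jan 2016)Q(Feb 2016) = 8.19×13 + 1.87×314 + 8.99×75 = 106.47 + 587.18 + 674.25 = 1367.9
ΣP(Jan 2016)Q(Jan 2016) = 8.19×11 + 1.87×256 + 8.99×68 = 90.09 + 478.72 + 611.32 = 1180.13
L = 1367.9 / 1180.13 × 100 = 115.9110
Paasche component (current-period weights):
ΣP(Feb 2016)Q(Feb 2016) = 8.60×13 + 1.65×314 + 10.93×75 = 111.8 + 518.1 + 819.75 = 1449.65
ΣP(Feb 2016)Q(Jan 2016) = 8.60×11 + 1.65×256 + 10.93×68 = 94.6 + 422.4 + 743.24 = 1260.24
P = 1449.65 / 1260.24 × 100 = 115.0297
Fisher = √(L × P) = √(115.9110 × 115.0297) = 115.4695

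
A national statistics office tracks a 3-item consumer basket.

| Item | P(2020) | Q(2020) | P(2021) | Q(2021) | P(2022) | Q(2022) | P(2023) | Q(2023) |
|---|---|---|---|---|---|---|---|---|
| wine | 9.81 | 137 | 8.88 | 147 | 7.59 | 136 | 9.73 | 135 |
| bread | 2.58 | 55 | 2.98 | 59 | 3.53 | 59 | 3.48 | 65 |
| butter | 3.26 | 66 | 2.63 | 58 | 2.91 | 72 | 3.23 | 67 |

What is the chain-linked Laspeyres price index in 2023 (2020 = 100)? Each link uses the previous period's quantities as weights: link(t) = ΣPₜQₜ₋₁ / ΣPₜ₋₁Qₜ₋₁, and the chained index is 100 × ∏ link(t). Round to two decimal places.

101.39

Link 2020→2021:
ΣP(2021)Q(2020) = 8.88×137 + 2.98×55 + 2.63×66 = 1216.56 + 163.9 + 173.58 = 1554.04
ΣP(2020)Q(2020) = 9.81×137 + 2.58×55 + 3.26×66 = 1343.97 + 141.9 + 215.16 = 1701.03
link = 1554.04/1701.03 = 0.913588
Link 2021→2022:
ΣP(2022)Q(2021) = 7.59×147 + 3.53×59 + 2.91×58 = 1115.73 + 208.27 + 168.78 = 1492.78
ΣP(2021)Q(2021) = 8.88×147 + 2.98×59 + 2.63×58 = 1305.36 + 175.82 + 152.54 = 1633.72
link = 1492.78/1633.72 = 0.913731
Link 2022→2023:
ΣP(2023)Q(2022) = 9.73×136 + 3.48×59 + 3.23×72 = 1323.28 + 205.32 + 232.56 = 1761.16
ΣP(2022)Q(2022) = 7.59×136 + 3.53×59 + 2.91×72 = 1032.24 + 208.27 + 209.52 = 1450.03
link = 1761.16/1450.03 = 1.214568
Chained index = 100 × 0.913588 × 0.913731 × 1.214568 = 101.3889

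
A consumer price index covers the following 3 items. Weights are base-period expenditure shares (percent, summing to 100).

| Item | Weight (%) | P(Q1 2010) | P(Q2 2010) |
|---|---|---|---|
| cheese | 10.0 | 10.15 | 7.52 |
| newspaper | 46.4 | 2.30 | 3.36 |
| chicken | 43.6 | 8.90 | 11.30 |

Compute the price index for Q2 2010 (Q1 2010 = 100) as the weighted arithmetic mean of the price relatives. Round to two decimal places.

cheese: 10.0 × (7.52/10.15) = 10.0 × 0.740887 = 7.4089
newspaper: 46.4 × (3.36/2.30) = 46.4 × 1.460870 = 67.7843
chicken: 43.6 × (11.30/8.90) = 43.6 × 1.269663 = 55.3573
Index = Σ wᵢ·(p₁ᵢ/p₀ᵢ) = 7.4089 + 67.7843 + 55.3573 = 130.5505

130.55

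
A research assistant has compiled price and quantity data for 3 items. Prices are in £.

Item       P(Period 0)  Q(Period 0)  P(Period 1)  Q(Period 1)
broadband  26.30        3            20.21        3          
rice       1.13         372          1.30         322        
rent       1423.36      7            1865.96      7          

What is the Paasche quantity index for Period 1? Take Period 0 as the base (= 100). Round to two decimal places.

Paasche quantity index uses current-period prices as weights.
ΣP(Period 1)·Q(Period 1) = 20.21×3 + 1.30×322 + 1865.96×7 = 60.63 + 418.6 + 13061.72 = 13540.95
ΣP(Period 1)·Q(Period 0) = 20.21×3 + 1.30×372 + 1865.96×7 = 60.63 + 483.6 + 13061.72 = 13605.95
Index = 13540.95 / 13605.95 × 100 = 99.5223

99.52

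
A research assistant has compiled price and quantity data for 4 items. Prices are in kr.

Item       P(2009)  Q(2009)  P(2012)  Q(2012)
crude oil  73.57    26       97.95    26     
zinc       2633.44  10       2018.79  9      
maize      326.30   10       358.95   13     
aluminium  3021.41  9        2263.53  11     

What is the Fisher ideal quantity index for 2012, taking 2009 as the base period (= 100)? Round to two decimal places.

Laspeyres component (base-period weights):
ΣP(2009)Q(2012) = 73.57×26 + 2633.44×9 + 326.30×13 + 3021.41×11 = 1912.82 + 23700.96 + 4241.9 + 33235.51 = 63091.19
ΣP(2009)Q(2009) = 73.57×26 + 2633.44×10 + 326.30×10 + 3021.41×9 = 1912.82 + 26334.4 + 3263 + 27192.69 = 58702.91
L = 63091.19 / 58702.91 × 100 = 107.4754
Paasche component (current-period weights):
ΣP(2012)Q(2012) = 97.95×26 + 2018.79×9 + 358.95×13 + 2263.53×11 = 2546.7 + 18169.11 + 4666.35 + 24898.83 = 50280.99
ΣP(2012)Q(2009) = 97.95×26 + 2018.79×10 + 358.95×10 + 2263.53×9 = 2546.7 + 20187.9 + 3589.5 + 20371.77 = 46695.87
P = 50280.99 / 46695.87 × 100 = 107.6776
Fisher = √(L × P) = √(107.4754 × 107.6776) = 107.5765

107.58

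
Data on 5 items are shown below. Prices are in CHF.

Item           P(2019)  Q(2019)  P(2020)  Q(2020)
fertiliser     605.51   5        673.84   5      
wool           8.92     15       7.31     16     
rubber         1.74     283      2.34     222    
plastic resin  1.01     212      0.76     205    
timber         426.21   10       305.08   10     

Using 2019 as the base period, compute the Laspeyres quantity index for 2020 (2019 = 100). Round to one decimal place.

Laspeyres quantity index uses base-period prices as weights.
ΣP(2019)·Q(2020) = 605.51×5 + 8.92×16 + 1.74×222 + 1.01×205 + 426.21×10 = 3027.55 + 142.72 + 386.28 + 207.05 + 4262.1 = 8025.7
ΣP(2019)·Q(2019) = 605.51×5 + 8.92×15 + 1.74×283 + 1.01×212 + 426.21×10 = 3027.55 + 133.8 + 492.42 + 214.12 + 4262.1 = 8129.99
Index = 8025.7 / 8129.99 × 100 = 98.7172

98.7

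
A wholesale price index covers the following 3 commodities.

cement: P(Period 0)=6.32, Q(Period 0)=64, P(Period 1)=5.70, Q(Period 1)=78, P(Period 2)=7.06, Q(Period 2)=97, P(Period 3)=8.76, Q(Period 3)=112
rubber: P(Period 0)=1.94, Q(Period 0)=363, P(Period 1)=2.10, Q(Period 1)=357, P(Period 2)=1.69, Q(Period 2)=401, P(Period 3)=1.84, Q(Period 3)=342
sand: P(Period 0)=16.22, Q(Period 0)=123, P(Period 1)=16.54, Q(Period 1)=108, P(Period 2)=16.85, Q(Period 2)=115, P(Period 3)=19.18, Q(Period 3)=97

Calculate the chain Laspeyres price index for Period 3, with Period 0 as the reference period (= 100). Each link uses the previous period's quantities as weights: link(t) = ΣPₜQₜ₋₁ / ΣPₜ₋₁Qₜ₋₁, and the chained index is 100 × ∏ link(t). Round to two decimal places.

Link Period 0→Period 1:
ΣP(Period 1)Q(Period 0) = 5.70×64 + 2.10×363 + 16.54×123 = 364.8 + 762.3 + 2034.42 = 3161.52
ΣP(Period 0)Q(Period 0) = 6.32×64 + 1.94×363 + 16.22×123 = 404.48 + 704.22 + 1995.06 = 3103.76
link = 3161.52/3103.76 = 1.018610
Link Period 1→Period 2:
ΣP(Period 2)Q(Period 1) = 7.06×78 + 1.69×357 + 16.85×108 = 550.68 + 603.33 + 1819.8 = 2973.81
ΣP(Period 1)Q(Period 1) = 5.70×78 + 2.10×357 + 16.54×108 = 444.6 + 749.7 + 1786.32 = 2980.62
link = 2973.81/2980.62 = 0.997715
Link Period 2→Period 3:
ΣP(Period 3)Q(Period 2) = 8.76×97 + 1.84×401 + 19.18×115 = 849.72 + 737.84 + 2205.7 = 3793.26
ΣP(Period 2)Q(Period 2) = 7.06×97 + 1.69×401 + 16.85×115 = 684.82 + 677.69 + 1937.75 = 3300.26
link = 3793.26/3300.26 = 1.149382
Chained index = 100 × 1.018610 × 0.997715 × 1.149382 = 116.8097

116.81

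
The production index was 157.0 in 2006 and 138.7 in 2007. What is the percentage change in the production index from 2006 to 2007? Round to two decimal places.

-11.66%

Change = (138.7 − 157.0) / 157.0 × 100
       = -18.3 / 157.0 × 100 = -11.6561%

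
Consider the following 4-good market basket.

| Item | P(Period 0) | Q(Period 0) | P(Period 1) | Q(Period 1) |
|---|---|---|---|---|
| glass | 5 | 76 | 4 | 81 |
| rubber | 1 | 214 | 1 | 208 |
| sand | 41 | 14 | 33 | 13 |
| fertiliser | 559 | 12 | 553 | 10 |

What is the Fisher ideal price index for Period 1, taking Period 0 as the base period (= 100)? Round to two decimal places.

96.53

Laspeyres component (base-period weights):
ΣP(Period 1)Q(Period 0) = 4×76 + 1×214 + 33×14 + 553×12 = 304 + 214 + 462 + 6636 = 7616
ΣP(Period 0)Q(Period 0) = 5×76 + 1×214 + 41×14 + 559×12 = 380 + 214 + 574 + 6708 = 7876
L = 7616 / 7876 × 100 = 96.6988
Paasche component (current-period weights):
ΣP(Period 1)Q(Period 1) = 4×81 + 1×208 + 33×13 + 553×10 = 324 + 208 + 429 + 5530 = 6491
ΣP(Period 0)Q(Period 1) = 5×81 + 1×208 + 41×13 + 559×10 = 405 + 208 + 533 + 5590 = 6736
P = 6491 / 6736 × 100 = 96.3628
Fisher = √(L × P) = √(96.6988 × 96.3628) = 96.5307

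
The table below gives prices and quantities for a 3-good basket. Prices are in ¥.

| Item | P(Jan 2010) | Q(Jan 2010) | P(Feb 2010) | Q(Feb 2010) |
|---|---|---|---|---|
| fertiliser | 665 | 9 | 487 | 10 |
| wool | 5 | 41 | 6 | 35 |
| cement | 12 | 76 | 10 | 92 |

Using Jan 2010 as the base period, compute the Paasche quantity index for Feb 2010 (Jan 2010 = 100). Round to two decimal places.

111.34

Paasche quantity index uses current-period prices as weights.
ΣP(Feb 2010)·Q(Feb 2010) = 487×10 + 6×35 + 10×92 = 4870 + 210 + 920 = 6000
ΣP(Feb 2010)·Q(Jan 2010) = 487×9 + 6×41 + 10×76 = 4383 + 246 + 760 = 5389
Index = 6000 / 5389 × 100 = 111.3379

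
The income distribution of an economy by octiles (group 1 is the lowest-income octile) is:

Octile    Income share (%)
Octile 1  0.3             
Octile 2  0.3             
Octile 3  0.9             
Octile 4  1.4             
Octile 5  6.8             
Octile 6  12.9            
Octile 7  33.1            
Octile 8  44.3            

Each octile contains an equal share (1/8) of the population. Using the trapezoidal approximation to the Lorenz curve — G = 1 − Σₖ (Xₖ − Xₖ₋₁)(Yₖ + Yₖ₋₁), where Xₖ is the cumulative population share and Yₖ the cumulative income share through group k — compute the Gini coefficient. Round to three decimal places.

Cumulative income shares Yₖ: 0.0030, 0.0060, 0.0150, 0.0290, 0.0970, 0.2260, 0.5570, 1.0000
Σ (Xₖ−Xₖ₋₁)(Yₖ+Yₖ₋₁) = (1/8)(0.0030+0.0000) + (1/8)(0.0060+0.0030) + (1/8)(0.0150+0.0060) + (1/8)(0.0290+0.0150) + (1/8)(0.0970+0.0290) + (1/8)(0.2260+0.0970) + (1/8)(0.5570+0.2260) + (1/8)(1.0000+0.5570)
  = 0.0004 + 0.0011 + 0.0026 + 0.0055 + 0.0158 + 0.0404 + 0.0979 + 0.1946 = 0.3583
G = 1 − 0.3583 = 0.6418

0.642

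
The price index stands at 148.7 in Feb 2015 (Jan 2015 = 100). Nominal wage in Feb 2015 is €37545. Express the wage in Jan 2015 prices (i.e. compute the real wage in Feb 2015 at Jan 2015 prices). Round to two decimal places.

25248.82

Real = Nominal ÷ (Index/100) = 37545 ÷ (148.7/100)
     = 37545 ÷ 1.487 = 25248.8231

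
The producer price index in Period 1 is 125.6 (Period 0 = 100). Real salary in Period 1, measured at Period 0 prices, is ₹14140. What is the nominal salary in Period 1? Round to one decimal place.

Nominal = Real × (Index/100) = 14140 × (125.6/100)
        = 14140 × 1.256 = 17759.8400

17759.8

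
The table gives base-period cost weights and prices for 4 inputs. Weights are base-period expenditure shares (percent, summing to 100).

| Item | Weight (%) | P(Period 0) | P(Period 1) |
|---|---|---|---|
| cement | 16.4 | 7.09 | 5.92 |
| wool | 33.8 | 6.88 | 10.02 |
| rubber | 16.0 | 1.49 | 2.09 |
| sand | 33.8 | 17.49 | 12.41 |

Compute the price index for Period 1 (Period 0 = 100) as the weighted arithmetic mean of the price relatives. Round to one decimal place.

cement: 16.4 × (5.92/7.09) = 16.4 × 0.834979 = 13.6937
wool: 33.8 × (10.02/6.88) = 33.8 × 1.456395 = 49.2262
rubber: 16.0 × (2.09/1.49) = 16.0 × 1.402685 = 22.4430
sand: 33.8 × (12.41/17.49) = 33.8 × 0.709548 = 23.9827
Index = Σ wᵢ·(p₁ᵢ/p₀ᵢ) = 13.6937 + 49.2262 + 22.4430 + 23.9827 = 109.3455

109.3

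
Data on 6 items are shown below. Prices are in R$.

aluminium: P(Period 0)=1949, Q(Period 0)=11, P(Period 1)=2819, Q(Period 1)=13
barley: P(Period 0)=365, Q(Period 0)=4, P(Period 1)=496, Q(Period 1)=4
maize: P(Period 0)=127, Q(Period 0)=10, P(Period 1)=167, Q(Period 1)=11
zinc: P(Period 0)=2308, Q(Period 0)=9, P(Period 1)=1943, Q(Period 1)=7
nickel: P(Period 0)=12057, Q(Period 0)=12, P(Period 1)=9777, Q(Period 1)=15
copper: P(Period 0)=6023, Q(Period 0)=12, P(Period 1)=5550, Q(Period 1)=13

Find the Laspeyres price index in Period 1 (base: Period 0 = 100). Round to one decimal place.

Laspeyres price index uses base-period quantities as weights.
ΣP(Period 1)·Q(Period 0) = 2819×11 + 496×4 + 167×10 + 1943×9 + 9777×12 + 5550×12 = 31009 + 1984 + 1670 + 17487 + 117324 + 66600 = 236074
ΣP(Period 0)·Q(Period 0) = 1949×11 + 365×4 + 127×10 + 2308×9 + 12057×12 + 6023×12 = 21439 + 1460 + 1270 + 20772 + 144684 + 72276 = 261901
Index = 236074 / 261901 × 100 = 90.1386

90.1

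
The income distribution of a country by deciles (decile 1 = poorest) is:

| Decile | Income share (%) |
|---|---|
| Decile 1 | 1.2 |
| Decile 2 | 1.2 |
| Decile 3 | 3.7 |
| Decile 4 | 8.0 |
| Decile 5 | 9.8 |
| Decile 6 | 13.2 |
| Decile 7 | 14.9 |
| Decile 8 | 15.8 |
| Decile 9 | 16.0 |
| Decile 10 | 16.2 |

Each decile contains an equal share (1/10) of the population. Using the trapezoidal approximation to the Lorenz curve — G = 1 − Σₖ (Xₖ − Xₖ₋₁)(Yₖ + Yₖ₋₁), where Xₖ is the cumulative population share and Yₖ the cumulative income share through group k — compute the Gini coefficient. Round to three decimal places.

Cumulative income shares Yₖ: 0.0120, 0.0240, 0.0610, 0.1410, 0.2390, 0.3710, 0.5200, 0.6780, 0.8380, 1.0000
Σ (Xₖ−Xₖ₋₁)(Yₖ+Yₖ₋₁) = (1/10)(0.0120+0.0000) + (1/10)(0.0240+0.0120) + (1/10)(0.0610+0.0240) + (1/10)(0.1410+0.0610) + (1/10)(0.2390+0.1410) + (1/10)(0.3710+0.2390) + (1/10)(0.5200+0.3710) + (1/10)(0.6780+0.5200) + (1/10)(0.8380+0.6780) + (1/10)(1.0000+0.8380)
  = 0.0012 + 0.0036 + 0.0085 + 0.0202 + 0.0380 + 0.0610 + 0.0891 + 0.1198 + 0.1516 + 0.1838 = 0.6768
G = 1 − 0.6768 = 0.3232

0.323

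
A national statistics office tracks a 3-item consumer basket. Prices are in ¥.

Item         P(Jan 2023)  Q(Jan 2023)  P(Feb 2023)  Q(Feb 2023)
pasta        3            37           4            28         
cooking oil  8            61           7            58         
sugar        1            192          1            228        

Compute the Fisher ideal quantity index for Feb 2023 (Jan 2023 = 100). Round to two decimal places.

97.68

Laspeyres component (base-period weights):
ΣP(Jan 2023)Q(Feb 2023) = 3×28 + 8×58 + 1×228 = 84 + 464 + 228 = 776
ΣP(Jan 2023)Q(Jan 2023) = 3×37 + 8×61 + 1×192 = 111 + 488 + 192 = 791
L = 776 / 791 × 100 = 98.1037
Paasche component (current-period weights):
ΣP(Feb 2023)Q(Feb 2023) = 4×28 + 7×58 + 1×228 = 112 + 406 + 228 = 746
ΣP(Feb 2023)Q(Jan 2023) = 4×37 + 7×61 + 1×192 = 148 + 427 + 192 = 767
P = 746 / 767 × 100 = 97.2621
Fisher = √(L × P) = √(98.1037 × 97.2621) = 97.6820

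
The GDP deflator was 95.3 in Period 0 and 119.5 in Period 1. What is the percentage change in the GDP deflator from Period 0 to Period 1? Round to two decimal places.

25.39%

Change = (119.5 − 95.3) / 95.3 × 100
       = 24.2 / 95.3 × 100 = 25.3935%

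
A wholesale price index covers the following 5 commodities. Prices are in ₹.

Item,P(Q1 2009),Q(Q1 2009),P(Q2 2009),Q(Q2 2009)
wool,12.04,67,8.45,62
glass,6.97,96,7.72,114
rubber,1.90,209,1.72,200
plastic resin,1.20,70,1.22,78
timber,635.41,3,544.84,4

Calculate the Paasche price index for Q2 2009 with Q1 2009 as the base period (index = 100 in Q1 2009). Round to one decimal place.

88.3

Paasche price index uses current-period quantities as weights.
ΣP(Q2 2009)·Q(Q2 2009) = 8.45×62 + 7.72×114 + 1.72×200 + 1.22×78 + 544.84×4 = 523.9 + 880.08 + 344 + 95.16 + 2179.36 = 4022.5
ΣP(Q1 2009)·Q(Q2 2009) = 12.04×62 + 6.97×114 + 1.90×200 + 1.20×78 + 635.41×4 = 746.48 + 794.58 + 380 + 93.6 + 2541.64 = 4556.3
Index = 4022.5 / 4556.3 × 100 = 88.2844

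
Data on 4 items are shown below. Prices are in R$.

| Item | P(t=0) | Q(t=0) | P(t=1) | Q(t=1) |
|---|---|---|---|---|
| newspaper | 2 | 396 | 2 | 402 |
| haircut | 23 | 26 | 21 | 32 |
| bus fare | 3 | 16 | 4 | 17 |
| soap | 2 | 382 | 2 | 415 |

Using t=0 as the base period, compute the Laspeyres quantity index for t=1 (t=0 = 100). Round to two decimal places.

109.95

Laspeyres quantity index uses base-period prices as weights.
ΣP(t=0)·Q(t=1) = 2×402 + 23×32 + 3×17 + 2×415 = 804 + 736 + 51 + 830 = 2421
ΣP(t=0)·Q(t=0) = 2×396 + 23×26 + 3×16 + 2×382 = 792 + 598 + 48 + 764 = 2202
Index = 2421 / 2202 × 100 = 109.9455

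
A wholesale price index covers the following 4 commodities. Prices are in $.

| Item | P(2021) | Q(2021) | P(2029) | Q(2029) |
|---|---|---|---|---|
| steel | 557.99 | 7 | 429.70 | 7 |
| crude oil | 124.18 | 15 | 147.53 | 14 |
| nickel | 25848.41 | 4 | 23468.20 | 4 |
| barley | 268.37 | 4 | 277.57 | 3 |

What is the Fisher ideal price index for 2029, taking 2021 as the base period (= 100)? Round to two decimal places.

90.87

Laspeyres component (base-period weights):
ΣP(2029)Q(2021) = 429.70×7 + 147.53×15 + 23468.20×4 + 277.57×4 = 3007.9 + 2212.95 + 93872.8 + 1110.28 = 100203.93
ΣP(2021)Q(2021) = 557.99×7 + 124.18×15 + 25848.41×4 + 268.37×4 = 3905.93 + 1862.7 + 103393.64 + 1073.48 = 110235.75
L = 100203.93 / 110235.75 × 100 = 90.8997
Paasche component (current-period weights):
ΣP(2029)Q(2029) = 429.70×7 + 147.53×14 + 23468.20×4 + 277.57×3 = 3007.9 + 2065.42 + 93872.8 + 832.71 = 99778.83
ΣP(2021)Q(2029) = 557.99×7 + 124.18×14 + 25848.41×4 + 268.37×3 = 3905.93 + 1738.52 + 103393.64 + 805.11 = 109843.2
P = 99778.83 / 109843.2 × 100 = 90.8375
Fisher = √(L × P) = √(90.8997 × 90.8375) = 90.8686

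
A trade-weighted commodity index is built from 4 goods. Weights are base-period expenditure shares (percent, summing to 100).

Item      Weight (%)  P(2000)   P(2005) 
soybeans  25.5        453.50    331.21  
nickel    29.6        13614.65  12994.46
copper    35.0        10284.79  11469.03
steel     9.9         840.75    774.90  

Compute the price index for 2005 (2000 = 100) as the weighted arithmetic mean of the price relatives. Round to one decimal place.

95.0

soybeans: 25.5 × (331.21/453.50) = 25.5 × 0.730342 = 18.6237
nickel: 29.6 × (12994.46/13614.65) = 29.6 × 0.954447 = 28.2516
copper: 35.0 × (11469.03/10284.79) = 35.0 × 1.115145 = 39.0301
steel: 9.9 × (774.90/840.75) = 9.9 × 0.921677 = 9.1246
Index = Σ wᵢ·(p₁ᵢ/p₀ᵢ) = 18.6237 + 28.2516 + 39.0301 + 9.1246 = 95.0300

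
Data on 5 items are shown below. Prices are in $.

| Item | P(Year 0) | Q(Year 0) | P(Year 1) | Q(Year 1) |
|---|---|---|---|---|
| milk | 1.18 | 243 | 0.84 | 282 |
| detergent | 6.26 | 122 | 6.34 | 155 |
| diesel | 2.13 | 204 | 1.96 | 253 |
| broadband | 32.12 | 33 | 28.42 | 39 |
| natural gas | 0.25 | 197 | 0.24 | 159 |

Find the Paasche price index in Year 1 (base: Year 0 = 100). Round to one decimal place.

91.3

Paasche price index uses current-period quantities as weights.
ΣP(Year 1)·Q(Year 1) = 0.84×282 + 6.34×155 + 1.96×253 + 28.42×39 + 0.24×159 = 236.88 + 982.7 + 495.88 + 1108.38 + 38.16 = 2862
ΣP(Year 0)·Q(Year 1) = 1.18×282 + 6.26×155 + 2.13×253 + 32.12×39 + 0.25×159 = 332.76 + 970.3 + 538.89 + 1252.68 + 39.75 = 3134.38
Index = 2862 / 3134.38 × 100 = 91.3099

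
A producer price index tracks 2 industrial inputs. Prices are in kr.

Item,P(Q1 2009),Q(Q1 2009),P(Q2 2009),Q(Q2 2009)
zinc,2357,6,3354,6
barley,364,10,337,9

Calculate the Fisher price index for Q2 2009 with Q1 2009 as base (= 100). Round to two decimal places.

Laspeyres component (base-period weights):
ΣP(Q2 2009)Q(Q1 2009) = 3354×6 + 337×10 = 20124 + 3370 = 23494
ΣP(Q1 2009)Q(Q1 2009) = 2357×6 + 364×10 = 14142 + 3640 = 17782
L = 23494 / 17782 × 100 = 132.1224
Paasche component (current-period weights):
ΣP(Q2 2009)Q(Q2 2009) = 3354×6 + 337×9 = 20124 + 3033 = 23157
ΣP(Q1 2009)Q(Q2 2009) = 2357×6 + 364×9 = 14142 + 3276 = 17418
P = 23157 / 17418 × 100 = 132.9487
Fisher = √(L × P) = √(132.1224 × 132.9487) = 132.5349

132.53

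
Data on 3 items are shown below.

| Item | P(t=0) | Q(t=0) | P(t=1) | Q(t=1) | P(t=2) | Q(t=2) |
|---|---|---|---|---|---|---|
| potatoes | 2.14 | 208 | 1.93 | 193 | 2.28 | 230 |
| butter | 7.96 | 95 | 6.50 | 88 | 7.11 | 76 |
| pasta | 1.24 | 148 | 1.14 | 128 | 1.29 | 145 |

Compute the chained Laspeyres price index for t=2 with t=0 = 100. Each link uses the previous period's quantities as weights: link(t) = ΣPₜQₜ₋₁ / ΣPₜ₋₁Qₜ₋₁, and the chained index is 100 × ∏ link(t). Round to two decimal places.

96.81

Link t=0→t=1:
ΣP(t=1)Q(t=0) = 1.93×208 + 6.50×95 + 1.14×148 = 401.44 + 617.5 + 168.72 = 1187.66
ΣP(t=0)Q(t=0) = 2.14×208 + 7.96×95 + 1.24×148 = 445.12 + 756.2 + 183.52 = 1384.84
link = 1187.66/1384.84 = 0.857615
Link t=1→t=2:
ΣP(t=2)Q(t=1) = 2.28×193 + 7.11×88 + 1.29×128 = 440.04 + 625.68 + 165.12 = 1230.84
ΣP(t=1)Q(t=1) = 1.93×193 + 6.50×88 + 1.14×128 = 372.49 + 572 + 145.92 = 1090.41
link = 1230.84/1090.41 = 1.128786
Chained index = 100 × 0.857615 × 1.128786 = 96.8065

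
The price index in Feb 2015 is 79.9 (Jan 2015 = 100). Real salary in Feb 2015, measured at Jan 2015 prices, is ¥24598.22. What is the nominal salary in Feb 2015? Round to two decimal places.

19653.98

Nominal = Real × (Index/100) = 24598.22 × (79.9/100)
        = 24598.22 × 0.799 = 19653.9778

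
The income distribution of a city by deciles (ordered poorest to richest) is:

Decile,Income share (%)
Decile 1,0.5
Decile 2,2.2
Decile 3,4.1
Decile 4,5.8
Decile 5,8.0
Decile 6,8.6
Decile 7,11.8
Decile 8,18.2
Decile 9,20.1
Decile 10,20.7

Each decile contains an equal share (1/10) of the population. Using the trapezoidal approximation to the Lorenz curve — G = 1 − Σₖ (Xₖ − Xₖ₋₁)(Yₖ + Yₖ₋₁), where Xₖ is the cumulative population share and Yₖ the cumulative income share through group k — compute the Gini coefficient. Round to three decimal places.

0.396

Cumulative income shares Yₖ: 0.0050, 0.0270, 0.0680, 0.1260, 0.2060, 0.2920, 0.4100, 0.5920, 0.7930, 1.0000
Σ (Xₖ−Xₖ₋₁)(Yₖ+Yₖ₋₁) = (1/10)(0.0050+0.0000) + (1/10)(0.0270+0.0050) + (1/10)(0.0680+0.0270) + (1/10)(0.1260+0.0680) + (1/10)(0.2060+0.1260) + (1/10)(0.2920+0.2060) + (1/10)(0.4100+0.2920) + (1/10)(0.5920+0.4100) + (1/10)(0.7930+0.5920) + (1/10)(1.0000+0.7930)
  = 0.0005 + 0.0032 + 0.0095 + 0.0194 + 0.0332 + 0.0498 + 0.0702 + 0.1002 + 0.1385 + 0.1793 = 0.6038
G = 1 − 0.6038 = 0.3962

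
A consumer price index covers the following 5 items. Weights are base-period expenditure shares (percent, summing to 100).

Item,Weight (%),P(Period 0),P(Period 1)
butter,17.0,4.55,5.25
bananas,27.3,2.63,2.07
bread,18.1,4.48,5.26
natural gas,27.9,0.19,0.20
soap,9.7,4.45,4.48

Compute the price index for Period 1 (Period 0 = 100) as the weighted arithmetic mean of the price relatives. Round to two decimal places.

101.49

butter: 17.0 × (5.25/4.55) = 17.0 × 1.153846 = 19.6154
bananas: 27.3 × (2.07/2.63) = 27.3 × 0.787072 = 21.4871
bread: 18.1 × (5.26/4.48) = 18.1 × 1.174107 = 21.2513
natural gas: 27.9 × (0.20/0.19) = 27.9 × 1.052632 = 29.3684
soap: 9.7 × (4.48/4.45) = 9.7 × 1.006742 = 9.7654
Index = Σ wᵢ·(p₁ᵢ/p₀ᵢ) = 19.6154 + 21.4871 + 21.2513 + 29.3684 + 9.7654 = 101.4876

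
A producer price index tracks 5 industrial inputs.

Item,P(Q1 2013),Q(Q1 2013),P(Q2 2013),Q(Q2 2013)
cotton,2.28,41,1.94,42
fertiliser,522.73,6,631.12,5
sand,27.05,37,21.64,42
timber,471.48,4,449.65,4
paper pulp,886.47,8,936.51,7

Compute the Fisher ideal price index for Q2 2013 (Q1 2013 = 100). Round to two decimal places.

Laspeyres component (base-period weights):
ΣP(Q2 2013)Q(Q1 2013) = 1.94×41 + 631.12×6 + 21.64×37 + 449.65×4 + 936.51×8 = 79.54 + 3786.72 + 800.68 + 1798.6 + 7492.08 = 13957.62
ΣP(Q1 2013)Q(Q1 2013) = 2.28×41 + 522.73×6 + 27.05×37 + 471.48×4 + 886.47×8 = 93.48 + 3136.38 + 1000.85 + 1885.92 + 7091.76 = 13208.39
L = 13957.62 / 13208.39 × 100 = 105.6724
Paasche component (current-period weights):
ΣP(Q2 2013)Q(Q2 2013) = 1.94×42 + 631.12×5 + 21.64×42 + 449.65×4 + 936.51×7 = 81.48 + 3155.6 + 908.88 + 1798.6 + 6555.57 = 12500.13
ΣP(Q1 2013)Q(Q2 2013) = 2.28×42 + 522.73×5 + 27.05×42 + 471.48×4 + 886.47×7 = 95.76 + 2613.65 + 1136.1 + 1885.92 + 6205.29 = 11936.72
P = 12500.13 / 11936.72 × 100 = 104.7200
Fisher = √(L × P) = √(105.6724 × 104.7200) = 105.1951

105.20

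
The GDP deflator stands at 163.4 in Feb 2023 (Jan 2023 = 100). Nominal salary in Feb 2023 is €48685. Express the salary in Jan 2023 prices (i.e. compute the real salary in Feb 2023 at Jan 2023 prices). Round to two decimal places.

Real = Nominal ÷ (Index/100) = 48685 ÷ (163.4/100)
     = 48685 ÷ 1.634 = 29794.9816

29794.98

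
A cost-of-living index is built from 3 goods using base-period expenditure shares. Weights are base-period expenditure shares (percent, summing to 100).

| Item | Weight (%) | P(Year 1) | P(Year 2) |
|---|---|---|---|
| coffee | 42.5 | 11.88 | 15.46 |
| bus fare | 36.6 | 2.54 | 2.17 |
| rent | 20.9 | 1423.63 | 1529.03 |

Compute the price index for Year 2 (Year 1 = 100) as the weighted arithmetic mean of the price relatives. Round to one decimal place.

109.0

coffee: 42.5 × (15.46/11.88) = 42.5 × 1.301347 = 55.3072
bus fare: 36.6 × (2.17/2.54) = 36.6 × 0.854331 = 31.2685
rent: 20.9 × (1529.03/1423.63) = 20.9 × 1.074036 = 22.4474
Index = Σ wᵢ·(p₁ᵢ/p₀ᵢ) = 55.3072 + 31.2685 + 22.4474 = 109.0231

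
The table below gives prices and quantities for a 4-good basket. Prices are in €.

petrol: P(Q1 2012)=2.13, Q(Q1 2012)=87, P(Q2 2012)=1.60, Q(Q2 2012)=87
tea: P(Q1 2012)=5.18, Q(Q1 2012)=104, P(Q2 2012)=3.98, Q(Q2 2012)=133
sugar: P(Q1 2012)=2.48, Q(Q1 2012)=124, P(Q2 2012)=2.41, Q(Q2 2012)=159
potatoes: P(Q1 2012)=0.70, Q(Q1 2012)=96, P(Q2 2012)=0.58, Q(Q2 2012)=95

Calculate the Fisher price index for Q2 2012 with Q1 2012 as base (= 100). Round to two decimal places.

Laspeyres component (base-period weights):
ΣP(Q2 2012)Q(Q1 2012) = 1.60×87 + 3.98×104 + 2.41×124 + 0.58×96 = 139.2 + 413.92 + 298.84 + 55.68 = 907.64
ΣP(Q1 2012)Q(Q1 2012) = 2.13×87 + 5.18×104 + 2.48×124 + 0.70×96 = 185.31 + 538.72 + 307.52 + 67.2 = 1098.75
L = 907.64 / 1098.75 × 100 = 82.6066
Paasche component (current-period weights):
ΣP(Q2 2012)Q(Q2 2012) = 1.60×87 + 3.98×133 + 2.41×159 + 0.58×95 = 139.2 + 529.34 + 383.19 + 55.1 = 1106.83
ΣP(Q1 2012)Q(Q2 2012) = 2.13×87 + 5.18×133 + 2.48×159 + 0.70×95 = 185.31 + 688.94 + 394.32 + 66.5 = 1335.07
P = 1106.83 / 1335.07 × 100 = 82.9043
Fisher = √(L × P) = √(82.6066 × 82.9043) = 82.7553

82.76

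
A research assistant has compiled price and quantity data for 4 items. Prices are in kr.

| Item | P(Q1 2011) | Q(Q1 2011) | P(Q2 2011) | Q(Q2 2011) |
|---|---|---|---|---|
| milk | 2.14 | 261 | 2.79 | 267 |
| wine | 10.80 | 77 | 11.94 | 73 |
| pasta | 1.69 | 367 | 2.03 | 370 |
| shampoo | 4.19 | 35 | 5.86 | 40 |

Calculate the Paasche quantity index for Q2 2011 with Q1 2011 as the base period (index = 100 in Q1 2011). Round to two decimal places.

Paasche quantity index uses current-period prices as weights.
ΣP(Q2 2011)·Q(Q2 2011) = 2.79×267 + 11.94×73 + 2.03×370 + 5.86×40 = 744.93 + 871.62 + 751.1 + 234.4 = 2602.05
ΣP(Q2 2011)·Q(Q1 2011) = 2.79×261 + 11.94×77 + 2.03×367 + 5.86×35 = 728.19 + 919.38 + 745.01 + 205.1 = 2597.68
Index = 2602.05 / 2597.68 × 100 = 100.1682

100.17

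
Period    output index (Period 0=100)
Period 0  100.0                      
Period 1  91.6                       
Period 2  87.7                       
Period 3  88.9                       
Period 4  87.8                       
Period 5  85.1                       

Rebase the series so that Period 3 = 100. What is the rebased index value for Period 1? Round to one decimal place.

103.0

Rebased(Period 1) = 91.6 / 88.9 × 100 = 103.0371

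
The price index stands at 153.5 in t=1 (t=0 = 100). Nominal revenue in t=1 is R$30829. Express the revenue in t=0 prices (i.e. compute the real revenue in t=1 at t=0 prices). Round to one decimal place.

20084.0

Real = Nominal ÷ (Index/100) = 30829 ÷ (153.5/100)
     = 30829 ÷ 1.535 = 20084.0391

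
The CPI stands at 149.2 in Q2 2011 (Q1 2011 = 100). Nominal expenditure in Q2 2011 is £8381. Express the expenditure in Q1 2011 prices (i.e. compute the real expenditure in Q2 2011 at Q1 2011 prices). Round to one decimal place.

Real = Nominal ÷ (Index/100) = 8381 ÷ (149.2/100)
     = 8381 ÷ 1.492 = 5617.2922

5617.3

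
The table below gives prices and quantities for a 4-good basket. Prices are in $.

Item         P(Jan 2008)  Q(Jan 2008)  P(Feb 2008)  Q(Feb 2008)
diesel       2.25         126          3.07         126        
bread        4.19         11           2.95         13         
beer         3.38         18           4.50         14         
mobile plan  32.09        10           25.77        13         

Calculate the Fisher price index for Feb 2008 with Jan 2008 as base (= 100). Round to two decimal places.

104.55

Laspeyres component (base-period weights):
ΣP(Feb 2008)Q(Jan 2008) = 3.07×126 + 2.95×11 + 4.50×18 + 25.77×10 = 386.82 + 32.45 + 81 + 257.7 = 757.97
ΣP(Jan 2008)Q(Jan 2008) = 2.25×126 + 4.19×11 + 3.38×18 + 32.09×10 = 283.5 + 46.09 + 60.84 + 320.9 = 711.33
L = 757.97 / 711.33 × 100 = 106.5567
Paasche component (current-period weights):
ΣP(Feb 2008)Q(Feb 2008) = 3.07×126 + 2.95×13 + 4.50×14 + 25.77×13 = 386.82 + 38.35 + 63 + 335.01 = 823.18
ΣP(Jan 2008)Q(Feb 2008) = 2.25×126 + 4.19×13 + 3.38×14 + 32.09×13 = 283.5 + 54.47 + 47.32 + 417.17 = 802.46
P = 823.18 / 802.46 × 100 = 102.5821
Fisher = √(L × P) = √(106.5567 × 102.5821) = 104.5505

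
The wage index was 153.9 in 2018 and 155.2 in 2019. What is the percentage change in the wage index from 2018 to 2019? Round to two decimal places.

Change = (155.2 − 153.9) / 153.9 × 100
       = 1.3 / 153.9 × 100 = 0.8447%

0.84%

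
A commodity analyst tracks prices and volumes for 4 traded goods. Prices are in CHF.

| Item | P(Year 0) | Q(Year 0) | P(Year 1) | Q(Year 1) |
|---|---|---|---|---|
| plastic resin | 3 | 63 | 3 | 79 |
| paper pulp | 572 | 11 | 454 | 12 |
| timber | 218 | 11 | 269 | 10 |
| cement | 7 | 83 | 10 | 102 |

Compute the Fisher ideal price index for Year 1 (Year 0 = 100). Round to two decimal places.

94.42

Laspeyres component (base-period weights):
ΣP(Year 1)Q(Year 0) = 3×63 + 454×11 + 269×11 + 10×83 = 189 + 4994 + 2959 + 830 = 8972
ΣP(Year 0)Q(Year 0) = 3×63 + 572×11 + 218×11 + 7×83 = 189 + 6292 + 2398 + 581 = 9460
L = 8972 / 9460 × 100 = 94.8414
Paasche component (current-period weights):
ΣP(Year 1)Q(Year 1) = 3×79 + 454×12 + 269×10 + 10×102 = 237 + 5448 + 2690 + 1020 = 9395
ΣP(Year 0)Q(Year 1) = 3×79 + 572×12 + 218×10 + 7×102 = 237 + 6864 + 2180 + 714 = 9995
P = 9395 / 9995 × 100 = 93.9970
Fisher = √(L × P) = √(94.8414 × 93.9970) = 94.4183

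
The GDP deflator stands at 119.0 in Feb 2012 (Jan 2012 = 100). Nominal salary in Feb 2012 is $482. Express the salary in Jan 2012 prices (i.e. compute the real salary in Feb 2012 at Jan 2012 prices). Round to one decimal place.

405.0

Real = Nominal ÷ (Index/100) = 482 ÷ (119.0/100)
     = 482 ÷ 1.190 = 405.0420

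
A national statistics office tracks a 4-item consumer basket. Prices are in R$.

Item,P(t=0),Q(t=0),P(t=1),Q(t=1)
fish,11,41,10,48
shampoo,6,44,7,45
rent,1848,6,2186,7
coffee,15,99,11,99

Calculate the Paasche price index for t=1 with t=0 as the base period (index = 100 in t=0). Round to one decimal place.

112.9

Paasche price index uses current-period quantities as weights.
ΣP(t=1)·Q(t=1) = 10×48 + 7×45 + 2186×7 + 11×99 = 480 + 315 + 15302 + 1089 = 17186
ΣP(t=0)·Q(t=1) = 11×48 + 6×45 + 1848×7 + 15×99 = 528 + 270 + 12936 + 1485 = 15219
Index = 17186 / 15219 × 100 = 112.9246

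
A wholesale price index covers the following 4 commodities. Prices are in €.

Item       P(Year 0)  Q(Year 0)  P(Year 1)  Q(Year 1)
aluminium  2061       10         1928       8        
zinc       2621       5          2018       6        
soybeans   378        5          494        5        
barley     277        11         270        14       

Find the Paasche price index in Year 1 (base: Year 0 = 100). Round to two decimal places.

Paasche price index uses current-period quantities as weights.
ΣP(Year 1)·Q(Year 1) = 1928×8 + 2018×6 + 494×5 + 270×14 = 15424 + 12108 + 2470 + 3780 = 33782
ΣP(Year 0)·Q(Year 1) = 2061×8 + 2621×6 + 378×5 + 277×14 = 16488 + 15726 + 1890 + 3878 = 37982
Index = 33782 / 37982 × 100 = 88.9421

88.94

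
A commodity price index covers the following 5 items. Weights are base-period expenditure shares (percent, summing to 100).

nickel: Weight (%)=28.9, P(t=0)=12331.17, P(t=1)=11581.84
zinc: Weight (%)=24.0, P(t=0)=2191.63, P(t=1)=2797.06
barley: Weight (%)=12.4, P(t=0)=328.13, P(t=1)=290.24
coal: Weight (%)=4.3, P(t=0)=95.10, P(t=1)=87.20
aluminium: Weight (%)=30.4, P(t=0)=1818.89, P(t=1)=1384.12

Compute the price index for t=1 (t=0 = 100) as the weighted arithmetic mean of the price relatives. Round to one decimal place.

nickel: 28.9 × (11581.84/12331.17) = 28.9 × 0.939233 = 27.1438
zinc: 24.0 × (2797.06/2191.63) = 24.0 × 1.276246 = 30.6299
barley: 12.4 × (290.24/328.13) = 12.4 × 0.884527 = 10.9681
coal: 4.3 × (87.20/95.10) = 4.3 × 0.916930 = 3.9428
aluminium: 30.4 × (1384.12/1818.89) = 30.4 × 0.760970 = 23.1335
Index = Σ wᵢ·(p₁ᵢ/p₀ᵢ) = 27.1438 + 30.6299 + 10.9681 + 3.9428 + 23.1335 = 95.8182

95.8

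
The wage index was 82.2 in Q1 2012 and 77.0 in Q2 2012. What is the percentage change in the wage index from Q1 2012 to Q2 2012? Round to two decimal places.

Change = (77.0 − 82.2) / 82.2 × 100
       = -5.2 / 82.2 × 100 = -6.3260%

-6.33%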